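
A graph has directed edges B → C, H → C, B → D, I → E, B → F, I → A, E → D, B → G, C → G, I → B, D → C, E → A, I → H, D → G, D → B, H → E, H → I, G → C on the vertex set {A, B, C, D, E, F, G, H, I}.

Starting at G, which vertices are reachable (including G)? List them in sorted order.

C, G

Start at G.
Its neighbours: C.
Nothing further is reachable.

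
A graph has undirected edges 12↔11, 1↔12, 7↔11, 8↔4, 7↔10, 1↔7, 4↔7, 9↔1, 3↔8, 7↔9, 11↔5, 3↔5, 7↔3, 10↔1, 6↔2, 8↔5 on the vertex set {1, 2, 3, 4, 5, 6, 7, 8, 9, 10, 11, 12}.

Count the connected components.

From 1: component {1, 3, 4, 5, 7, 8, 9, 10, 11, 12}.
From 2: component {2, 6}.
That's 2 components.

2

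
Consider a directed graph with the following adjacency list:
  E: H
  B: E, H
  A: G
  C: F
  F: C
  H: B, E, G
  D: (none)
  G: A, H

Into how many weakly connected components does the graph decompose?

3

From A: component {A, B, E, G, H}.
From C: component {C, F}.
From D: component {D}.
That's 3 components.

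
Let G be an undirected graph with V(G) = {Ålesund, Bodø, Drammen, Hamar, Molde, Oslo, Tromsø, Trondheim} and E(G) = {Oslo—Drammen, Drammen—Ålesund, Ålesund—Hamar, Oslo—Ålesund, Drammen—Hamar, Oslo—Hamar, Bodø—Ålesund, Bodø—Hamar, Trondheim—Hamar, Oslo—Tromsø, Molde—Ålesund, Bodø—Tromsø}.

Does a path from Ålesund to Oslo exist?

Yes

Explore from Ålesund.
Distance 1: reach Bodø, Drammen, Hamar, Molde, Oslo.
Found Oslo.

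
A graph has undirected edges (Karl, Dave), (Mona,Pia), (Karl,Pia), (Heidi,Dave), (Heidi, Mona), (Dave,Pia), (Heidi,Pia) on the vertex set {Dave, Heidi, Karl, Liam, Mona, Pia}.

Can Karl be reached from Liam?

No

Liam has no edges, so nothing is reachable from it.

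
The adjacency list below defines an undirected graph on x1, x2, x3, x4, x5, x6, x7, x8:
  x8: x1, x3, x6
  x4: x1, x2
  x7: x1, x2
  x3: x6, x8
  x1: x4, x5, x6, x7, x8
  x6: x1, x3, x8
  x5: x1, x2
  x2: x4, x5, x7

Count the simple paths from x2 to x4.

x2–x4
x2–x5–x1–x4
x2–x7–x1–x4

3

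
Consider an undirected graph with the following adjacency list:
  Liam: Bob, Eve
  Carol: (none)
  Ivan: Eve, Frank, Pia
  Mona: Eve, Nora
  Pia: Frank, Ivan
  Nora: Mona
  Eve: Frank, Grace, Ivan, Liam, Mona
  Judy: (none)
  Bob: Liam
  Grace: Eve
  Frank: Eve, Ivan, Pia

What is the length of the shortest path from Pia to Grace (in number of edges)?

Distance 0: Pia.
Distance 1: Frank, Ivan.
Distance 2: Eve.
Distance 3: Grace, Liam, Mona — contains Grace.

3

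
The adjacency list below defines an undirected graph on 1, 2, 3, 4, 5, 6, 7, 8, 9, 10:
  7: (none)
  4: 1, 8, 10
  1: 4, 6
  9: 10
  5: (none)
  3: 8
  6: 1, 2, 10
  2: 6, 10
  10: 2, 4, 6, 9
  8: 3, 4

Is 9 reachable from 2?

Yes

Explore from 2.
Distance 1: reach 6, 10.
Distance 2: reach 1, 4, 9.
Found 9.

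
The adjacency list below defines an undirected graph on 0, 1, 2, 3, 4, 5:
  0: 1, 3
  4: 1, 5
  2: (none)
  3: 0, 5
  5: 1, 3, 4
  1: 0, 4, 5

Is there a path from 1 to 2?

No

Explore from 1.
Distance 1: reach 0, 4, 5.
Distance 2: reach 3.
The search is exhausted without reaching 2; it lies in a different component.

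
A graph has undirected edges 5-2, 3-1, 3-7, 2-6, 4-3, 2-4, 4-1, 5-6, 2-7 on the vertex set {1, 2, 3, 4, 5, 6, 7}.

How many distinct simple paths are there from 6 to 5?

6–2–5
6–5

2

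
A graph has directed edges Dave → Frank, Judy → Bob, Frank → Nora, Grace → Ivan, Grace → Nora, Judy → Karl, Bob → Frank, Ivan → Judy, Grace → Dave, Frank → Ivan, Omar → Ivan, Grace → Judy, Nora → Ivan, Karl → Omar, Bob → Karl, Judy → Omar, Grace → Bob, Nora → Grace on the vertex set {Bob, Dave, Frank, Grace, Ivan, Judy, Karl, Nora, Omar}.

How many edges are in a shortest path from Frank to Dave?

Distance 0: Frank.
Distance 1: Ivan, Nora.
Distance 2: Grace, Judy.
Distance 3: Bob, Dave, Karl, Omar — contains Dave.

3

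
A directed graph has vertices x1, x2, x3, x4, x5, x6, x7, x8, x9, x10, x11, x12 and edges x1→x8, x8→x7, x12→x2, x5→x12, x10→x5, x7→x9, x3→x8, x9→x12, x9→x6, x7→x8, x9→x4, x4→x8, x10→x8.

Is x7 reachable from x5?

No

Explore from x5.
Distance 1: reach x12.
Distance 2: reach x2.
The search from x5 is exhausted; no directed path reaches x7.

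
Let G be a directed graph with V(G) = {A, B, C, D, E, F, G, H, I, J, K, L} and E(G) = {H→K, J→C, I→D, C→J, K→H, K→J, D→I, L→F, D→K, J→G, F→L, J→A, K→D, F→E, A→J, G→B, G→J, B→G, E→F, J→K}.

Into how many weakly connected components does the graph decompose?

2

From A: component {A, B, C, D, G, H, I, J, K}.
From E: component {E, F, L}.
That's 2 components.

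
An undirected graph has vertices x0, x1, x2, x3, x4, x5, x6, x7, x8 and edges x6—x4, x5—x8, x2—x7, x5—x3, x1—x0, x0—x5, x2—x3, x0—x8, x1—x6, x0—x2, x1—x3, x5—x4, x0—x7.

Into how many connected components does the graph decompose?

1

From x0: component {x0, x1, x2, x3, x4, x5, x6, x7, x8}.
That's 1 component.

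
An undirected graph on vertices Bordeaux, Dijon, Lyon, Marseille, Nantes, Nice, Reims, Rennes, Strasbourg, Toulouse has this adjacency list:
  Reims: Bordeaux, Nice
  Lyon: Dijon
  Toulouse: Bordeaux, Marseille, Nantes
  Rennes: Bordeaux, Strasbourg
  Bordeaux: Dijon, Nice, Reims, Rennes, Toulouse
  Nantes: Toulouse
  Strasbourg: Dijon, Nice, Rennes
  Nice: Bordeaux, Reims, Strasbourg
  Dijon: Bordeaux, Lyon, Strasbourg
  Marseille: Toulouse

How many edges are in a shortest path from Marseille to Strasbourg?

4

Distance 0: Marseille.
Distance 1: Toulouse.
Distance 2: Bordeaux, Nantes.
Distance 3: Dijon, Nice, Reims, Rennes.
Distance 4: Lyon, Strasbourg — contains Strasbourg.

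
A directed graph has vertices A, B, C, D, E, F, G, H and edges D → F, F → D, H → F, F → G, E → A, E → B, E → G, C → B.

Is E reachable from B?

B has no outgoing edges, so nothing is reachable from it.

No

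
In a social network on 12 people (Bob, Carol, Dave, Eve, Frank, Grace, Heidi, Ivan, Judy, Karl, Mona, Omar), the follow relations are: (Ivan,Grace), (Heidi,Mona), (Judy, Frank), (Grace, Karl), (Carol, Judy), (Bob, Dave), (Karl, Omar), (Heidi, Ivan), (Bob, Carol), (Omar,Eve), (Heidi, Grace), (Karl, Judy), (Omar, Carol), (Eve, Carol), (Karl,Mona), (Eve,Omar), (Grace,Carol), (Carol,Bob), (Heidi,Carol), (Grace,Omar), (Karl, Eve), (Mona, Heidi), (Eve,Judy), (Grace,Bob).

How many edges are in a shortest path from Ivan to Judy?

Distance 0: Ivan.
Distance 1: Grace.
Distance 2: Bob, Carol, Karl, Omar.
Distance 3: Dave, Eve, Judy, Mona — contains Judy.

3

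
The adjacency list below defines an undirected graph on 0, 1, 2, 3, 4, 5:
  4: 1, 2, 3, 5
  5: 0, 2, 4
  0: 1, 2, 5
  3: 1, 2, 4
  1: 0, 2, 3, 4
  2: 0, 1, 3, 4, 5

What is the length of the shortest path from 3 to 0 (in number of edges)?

Distance 0: 3.
Distance 1: 1, 2, 4.
Distance 2: 0, 5 — contains 0.

2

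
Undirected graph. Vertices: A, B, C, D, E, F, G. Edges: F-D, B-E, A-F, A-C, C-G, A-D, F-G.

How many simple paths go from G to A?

3

G–C–A
G–F–A
G–F–D–A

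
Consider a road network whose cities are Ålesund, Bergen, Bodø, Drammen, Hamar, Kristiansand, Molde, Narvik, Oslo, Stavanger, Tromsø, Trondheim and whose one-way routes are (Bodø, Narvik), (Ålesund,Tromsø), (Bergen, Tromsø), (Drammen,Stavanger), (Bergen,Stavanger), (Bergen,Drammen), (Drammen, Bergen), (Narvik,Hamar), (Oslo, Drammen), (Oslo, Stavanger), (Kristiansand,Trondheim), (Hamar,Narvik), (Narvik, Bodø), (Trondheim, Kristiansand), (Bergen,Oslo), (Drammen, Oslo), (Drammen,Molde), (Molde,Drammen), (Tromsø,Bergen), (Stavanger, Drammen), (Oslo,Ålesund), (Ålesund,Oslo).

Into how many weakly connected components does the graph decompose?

From Ålesund: component {Ålesund, Bergen, Drammen, Molde, Oslo, Stavanger, Tromsø}.
From Bodø: component {Bodø, Hamar, Narvik}.
From Kristiansand: component {Kristiansand, Trondheim}.
That's 3 components.

3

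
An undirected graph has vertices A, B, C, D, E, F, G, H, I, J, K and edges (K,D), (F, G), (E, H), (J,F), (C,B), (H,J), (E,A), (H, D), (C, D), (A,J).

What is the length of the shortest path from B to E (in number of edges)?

4

Distance 0: B.
Distance 1: C.
Distance 2: D.
Distance 3: H, K.
Distance 4: E, J — contains E.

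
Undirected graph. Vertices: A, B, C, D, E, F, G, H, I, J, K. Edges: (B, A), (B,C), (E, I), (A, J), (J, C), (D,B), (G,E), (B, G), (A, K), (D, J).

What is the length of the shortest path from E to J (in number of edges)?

Distance 0: E.
Distance 1: G, I.
Distance 2: B.
Distance 3: A, C, D.
Distance 4: J, K — contains J.

4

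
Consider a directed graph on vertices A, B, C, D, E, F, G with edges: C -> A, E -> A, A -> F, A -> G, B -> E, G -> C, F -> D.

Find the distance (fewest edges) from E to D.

3

Distance 0: E.
Distance 1: A.
Distance 2: F, G.
Distance 3: C, D — contains D.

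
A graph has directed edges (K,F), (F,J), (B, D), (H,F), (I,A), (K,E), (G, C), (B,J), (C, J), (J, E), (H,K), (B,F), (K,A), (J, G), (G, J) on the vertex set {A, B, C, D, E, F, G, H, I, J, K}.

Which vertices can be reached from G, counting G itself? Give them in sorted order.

C, E, G, J

Start at G.
Its neighbours: C, J.
Then their neighbours: E.
Nothing further is reachable.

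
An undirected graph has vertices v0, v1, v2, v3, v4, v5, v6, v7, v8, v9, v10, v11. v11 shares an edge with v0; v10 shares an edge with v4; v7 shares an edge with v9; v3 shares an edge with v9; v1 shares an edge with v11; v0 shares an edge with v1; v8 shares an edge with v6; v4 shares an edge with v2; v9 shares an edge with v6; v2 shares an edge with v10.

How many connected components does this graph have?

From v0: component {v0, v1, v11}.
From v2: component {v2, v4, v10}.
From v3: component {v3, v6, v7, v8, v9}.
From v5: component {v5}.
That's 4 components.

4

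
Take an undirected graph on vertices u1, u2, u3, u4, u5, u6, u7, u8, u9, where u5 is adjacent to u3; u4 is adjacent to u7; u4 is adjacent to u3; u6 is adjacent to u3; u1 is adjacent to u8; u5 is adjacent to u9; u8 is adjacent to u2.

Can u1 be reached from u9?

No

Explore from u9.
Distance 1: reach u5.
Distance 2: reach u3.
Distance 3: reach u4, u6.
Distance 4: reach u7.
The search is exhausted without reaching u1; it lies in a different component.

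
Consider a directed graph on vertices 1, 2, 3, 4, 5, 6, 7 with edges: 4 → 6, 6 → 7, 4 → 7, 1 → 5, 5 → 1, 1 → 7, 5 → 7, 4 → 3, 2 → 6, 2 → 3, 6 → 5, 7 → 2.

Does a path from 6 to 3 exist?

Explore from 6.
Distance 1: reach 5, 7.
Distance 2: reach 1, 2.
Distance 3: reach 3.
Found 3.

Yes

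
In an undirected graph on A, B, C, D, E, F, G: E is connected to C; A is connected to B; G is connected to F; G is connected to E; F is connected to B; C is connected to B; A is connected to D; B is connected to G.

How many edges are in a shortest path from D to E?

Distance 0: D.
Distance 1: A.
Distance 2: B.
Distance 3: C, F, G.
Distance 4: E — contains E.

4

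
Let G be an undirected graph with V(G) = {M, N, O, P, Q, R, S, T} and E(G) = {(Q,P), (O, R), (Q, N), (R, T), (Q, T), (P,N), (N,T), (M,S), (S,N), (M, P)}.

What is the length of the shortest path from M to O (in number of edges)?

5

Distance 0: M.
Distance 1: P, S.
Distance 2: N, Q.
Distance 3: T.
Distance 4: R.
Distance 5: O — contains O.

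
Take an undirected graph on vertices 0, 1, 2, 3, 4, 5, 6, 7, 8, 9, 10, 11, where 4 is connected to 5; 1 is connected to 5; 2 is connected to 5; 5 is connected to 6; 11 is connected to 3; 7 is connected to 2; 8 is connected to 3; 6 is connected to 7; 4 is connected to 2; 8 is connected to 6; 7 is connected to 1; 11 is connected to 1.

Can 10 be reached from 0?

No

0 has no edges, so nothing is reachable from it.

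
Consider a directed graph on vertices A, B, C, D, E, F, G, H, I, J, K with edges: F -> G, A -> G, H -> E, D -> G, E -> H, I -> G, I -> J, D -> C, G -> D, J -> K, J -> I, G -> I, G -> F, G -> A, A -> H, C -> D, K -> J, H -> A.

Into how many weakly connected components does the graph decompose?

From A: component {A, C, D, E, F, G, H, I, J, K}.
From B: component {B}.
That's 2 components.

2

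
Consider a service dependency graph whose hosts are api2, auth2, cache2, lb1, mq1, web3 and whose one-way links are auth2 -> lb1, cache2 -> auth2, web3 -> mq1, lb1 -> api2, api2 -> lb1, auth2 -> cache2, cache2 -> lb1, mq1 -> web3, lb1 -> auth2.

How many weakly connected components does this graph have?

2

From api2: component {api2, auth2, cache2, lb1}.
From mq1: component {mq1, web3}.
That's 2 components.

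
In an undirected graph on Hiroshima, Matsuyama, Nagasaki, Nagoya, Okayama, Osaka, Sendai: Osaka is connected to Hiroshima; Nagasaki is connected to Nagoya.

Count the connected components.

5

From Hiroshima: component {Hiroshima, Osaka}.
From Matsuyama: component {Matsuyama}.
From Nagasaki: component {Nagasaki, Nagoya}.
From Okayama: component {Okayama}.
From Sendai: component {Sendai}.
That's 5 components.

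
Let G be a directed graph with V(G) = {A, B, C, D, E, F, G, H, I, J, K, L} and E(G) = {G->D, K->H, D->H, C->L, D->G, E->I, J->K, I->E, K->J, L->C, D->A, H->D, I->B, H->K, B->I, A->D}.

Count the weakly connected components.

4

From A: component {A, D, G, H, J, K}.
From B: component {B, E, I}.
From C: component {C, L}.
From F: component {F}.
That's 4 components.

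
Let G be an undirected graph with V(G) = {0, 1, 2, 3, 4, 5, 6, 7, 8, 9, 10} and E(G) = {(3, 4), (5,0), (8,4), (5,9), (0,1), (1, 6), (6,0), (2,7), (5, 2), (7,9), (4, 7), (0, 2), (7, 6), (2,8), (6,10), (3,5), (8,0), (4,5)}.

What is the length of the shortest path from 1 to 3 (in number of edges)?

Distance 0: 1.
Distance 1: 0, 6.
Distance 2: 2, 5, 7, 8, 10.
Distance 3: 3, 4, 9 — contains 3.

3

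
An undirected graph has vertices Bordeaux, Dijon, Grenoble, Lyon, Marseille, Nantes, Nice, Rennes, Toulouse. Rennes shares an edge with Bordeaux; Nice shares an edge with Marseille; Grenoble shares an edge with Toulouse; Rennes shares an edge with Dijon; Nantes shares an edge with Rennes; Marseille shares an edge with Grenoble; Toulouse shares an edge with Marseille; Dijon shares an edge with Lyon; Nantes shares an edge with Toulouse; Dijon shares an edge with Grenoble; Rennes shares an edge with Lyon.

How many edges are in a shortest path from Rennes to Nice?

Distance 0: Rennes.
Distance 1: Bordeaux, Dijon, Lyon, Nantes.
Distance 2: Grenoble, Toulouse.
Distance 3: Marseille.
Distance 4: Nice — contains Nice.

4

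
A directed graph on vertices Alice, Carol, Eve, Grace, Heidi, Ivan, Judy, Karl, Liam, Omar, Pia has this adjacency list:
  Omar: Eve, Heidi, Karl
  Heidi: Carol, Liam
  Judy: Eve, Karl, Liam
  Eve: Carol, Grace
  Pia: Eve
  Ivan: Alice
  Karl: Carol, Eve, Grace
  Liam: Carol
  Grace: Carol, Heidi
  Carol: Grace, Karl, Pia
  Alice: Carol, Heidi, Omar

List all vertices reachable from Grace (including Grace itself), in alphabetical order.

Carol, Eve, Grace, Heidi, Karl, Liam, Pia

Start at Grace.
Its neighbours: Carol, Heidi.
Then their neighbours: Karl, Liam, Pia.
Then next layer: Eve.
Nothing further is reachable.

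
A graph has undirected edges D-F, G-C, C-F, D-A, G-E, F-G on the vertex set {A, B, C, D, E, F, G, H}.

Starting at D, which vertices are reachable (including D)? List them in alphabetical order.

Start at D.
Its neighbours: A, F.
Then their neighbours: C, G.
Then next layer: E.
Nothing further is reachable.

A, C, D, E, F, G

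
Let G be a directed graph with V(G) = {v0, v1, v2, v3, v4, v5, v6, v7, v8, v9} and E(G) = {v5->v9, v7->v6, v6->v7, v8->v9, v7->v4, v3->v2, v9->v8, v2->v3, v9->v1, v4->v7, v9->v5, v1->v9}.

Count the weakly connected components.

4

From v0: component {v0}.
From v1: component {v1, v5, v8, v9}.
From v2: component {v2, v3}.
From v4: component {v4, v6, v7}.
That's 4 components.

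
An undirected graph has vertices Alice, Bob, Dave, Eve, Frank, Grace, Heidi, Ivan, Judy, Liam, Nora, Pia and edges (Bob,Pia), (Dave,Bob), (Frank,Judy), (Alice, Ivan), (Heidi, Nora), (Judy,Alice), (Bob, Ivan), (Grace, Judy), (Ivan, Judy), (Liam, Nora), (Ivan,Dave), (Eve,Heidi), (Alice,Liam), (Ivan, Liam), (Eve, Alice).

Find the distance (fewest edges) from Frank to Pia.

4

Distance 0: Frank.
Distance 1: Judy.
Distance 2: Alice, Grace, Ivan.
Distance 3: Bob, Dave, Eve, Liam.
Distance 4: Heidi, Nora, Pia — contains Pia.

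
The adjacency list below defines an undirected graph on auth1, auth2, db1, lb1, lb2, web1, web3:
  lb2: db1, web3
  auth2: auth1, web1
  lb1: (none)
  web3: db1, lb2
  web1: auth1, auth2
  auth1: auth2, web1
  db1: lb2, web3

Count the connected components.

From auth1: component {auth1, auth2, web1}.
From db1: component {db1, lb2, web3}.
From lb1: component {lb1}.
That's 3 components.

3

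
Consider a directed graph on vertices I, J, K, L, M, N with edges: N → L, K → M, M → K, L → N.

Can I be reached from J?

J has no outgoing edges, so nothing is reachable from it.

No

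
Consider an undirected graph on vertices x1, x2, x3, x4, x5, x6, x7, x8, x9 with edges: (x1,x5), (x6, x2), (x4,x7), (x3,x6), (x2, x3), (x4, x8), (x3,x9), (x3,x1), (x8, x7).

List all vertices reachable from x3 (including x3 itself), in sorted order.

x1, x2, x3, x5, x6, x9

Start at x3.
Its neighbours: x1, x2, x6, x9.
Then their neighbours: x5.
Nothing further is reachable.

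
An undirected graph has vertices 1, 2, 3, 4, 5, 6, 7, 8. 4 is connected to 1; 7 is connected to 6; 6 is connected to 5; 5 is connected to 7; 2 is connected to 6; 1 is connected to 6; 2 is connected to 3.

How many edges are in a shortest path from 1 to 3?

3

Distance 0: 1.
Distance 1: 4, 6.
Distance 2: 2, 5, 7.
Distance 3: 3 — contains 3.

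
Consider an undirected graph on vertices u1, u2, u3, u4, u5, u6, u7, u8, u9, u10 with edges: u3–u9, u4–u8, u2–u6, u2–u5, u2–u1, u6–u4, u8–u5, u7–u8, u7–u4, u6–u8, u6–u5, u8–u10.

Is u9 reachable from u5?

No

Explore from u5.
Distance 1: reach u2, u6, u8.
Distance 2: reach u1, u4, u7, u10.
The search is exhausted without reaching u9; it lies in a different component.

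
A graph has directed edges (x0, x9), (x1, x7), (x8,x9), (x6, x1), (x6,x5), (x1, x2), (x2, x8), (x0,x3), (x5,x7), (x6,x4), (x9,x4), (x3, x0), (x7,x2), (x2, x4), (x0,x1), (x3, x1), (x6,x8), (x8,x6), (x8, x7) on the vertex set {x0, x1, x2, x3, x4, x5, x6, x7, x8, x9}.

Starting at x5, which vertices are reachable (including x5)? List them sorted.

Start at x5.
Its neighbours: x7.
Then their neighbours: x2.
Then next layer: x4, x8.
Then next layer: x6, x9.
Then next layer: x1.
Nothing further is reachable.

x1, x2, x4, x5, x6, x7, x8, x9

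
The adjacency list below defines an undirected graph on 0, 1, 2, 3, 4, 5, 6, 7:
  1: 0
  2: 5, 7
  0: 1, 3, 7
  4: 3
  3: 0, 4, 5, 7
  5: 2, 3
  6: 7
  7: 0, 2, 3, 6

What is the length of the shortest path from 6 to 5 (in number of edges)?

3

Distance 0: 6.
Distance 1: 7.
Distance 2: 0, 2, 3.
Distance 3: 1, 4, 5 — contains 5.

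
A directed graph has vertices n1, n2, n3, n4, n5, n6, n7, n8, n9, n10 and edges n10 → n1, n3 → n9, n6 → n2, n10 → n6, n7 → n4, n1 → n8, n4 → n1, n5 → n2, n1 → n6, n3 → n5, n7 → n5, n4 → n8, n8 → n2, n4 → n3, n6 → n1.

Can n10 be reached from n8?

No

Explore from n8.
Distance 1: reach n2.
The search from n8 is exhausted; no directed path reaches n10.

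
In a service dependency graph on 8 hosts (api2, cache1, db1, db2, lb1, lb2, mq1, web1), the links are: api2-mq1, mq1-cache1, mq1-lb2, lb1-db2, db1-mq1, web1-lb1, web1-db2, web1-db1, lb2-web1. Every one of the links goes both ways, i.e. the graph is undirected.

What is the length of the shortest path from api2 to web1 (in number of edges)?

Distance 0: api2.
Distance 1: mq1.
Distance 2: cache1, db1, lb2.
Distance 3: web1 — contains web1.

3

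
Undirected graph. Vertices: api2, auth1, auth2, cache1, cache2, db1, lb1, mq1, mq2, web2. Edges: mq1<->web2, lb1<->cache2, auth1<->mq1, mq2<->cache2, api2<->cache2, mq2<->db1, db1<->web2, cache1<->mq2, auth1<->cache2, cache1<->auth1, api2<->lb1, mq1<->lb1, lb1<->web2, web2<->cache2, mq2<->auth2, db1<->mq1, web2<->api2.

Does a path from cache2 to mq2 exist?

Explore from cache2.
Distance 1: reach api2, auth1, lb1, mq2, web2.
Found mq2.

Yes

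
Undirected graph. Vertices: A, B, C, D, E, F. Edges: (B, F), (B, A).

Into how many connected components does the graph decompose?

4

From A: component {A, B, F}.
From C: component {C}.
From D: component {D}.
From E: component {E}.
That's 4 components.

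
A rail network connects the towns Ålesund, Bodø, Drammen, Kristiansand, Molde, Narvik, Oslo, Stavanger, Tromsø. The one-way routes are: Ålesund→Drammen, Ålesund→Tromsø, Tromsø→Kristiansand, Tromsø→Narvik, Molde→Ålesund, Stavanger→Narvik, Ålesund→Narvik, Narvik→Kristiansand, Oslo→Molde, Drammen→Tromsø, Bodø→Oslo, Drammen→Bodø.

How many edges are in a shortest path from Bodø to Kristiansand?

Distance 0: Bodø.
Distance 1: Oslo.
Distance 2: Molde.
Distance 3: Ålesund.
Distance 4: Drammen, Narvik, Tromsø.
Distance 5: Kristiansand — contains Kristiansand.

5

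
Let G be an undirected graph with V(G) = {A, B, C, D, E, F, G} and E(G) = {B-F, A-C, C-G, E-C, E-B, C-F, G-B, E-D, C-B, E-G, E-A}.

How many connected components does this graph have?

From A: component {A, B, C, D, E, F, G}.
That's 1 component.

1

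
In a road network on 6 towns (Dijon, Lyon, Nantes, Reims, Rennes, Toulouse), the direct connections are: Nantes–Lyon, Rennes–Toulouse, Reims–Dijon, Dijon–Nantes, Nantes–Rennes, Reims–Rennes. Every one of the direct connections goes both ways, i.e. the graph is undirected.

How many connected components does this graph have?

From Dijon: component {Dijon, Lyon, Nantes, Reims, Rennes, Toulouse}.
That's 1 component.

1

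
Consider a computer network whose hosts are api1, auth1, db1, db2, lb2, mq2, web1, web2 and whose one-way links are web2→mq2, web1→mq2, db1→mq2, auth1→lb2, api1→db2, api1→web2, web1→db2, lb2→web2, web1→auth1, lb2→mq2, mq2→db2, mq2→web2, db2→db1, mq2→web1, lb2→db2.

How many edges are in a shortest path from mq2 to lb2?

3

Distance 0: mq2.
Distance 1: db2, web1, web2.
Distance 2: auth1, db1.
Distance 3: lb2 — contains lb2.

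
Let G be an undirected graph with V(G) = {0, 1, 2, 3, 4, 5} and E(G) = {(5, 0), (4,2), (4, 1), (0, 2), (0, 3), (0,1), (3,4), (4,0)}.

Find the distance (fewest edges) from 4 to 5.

2

Distance 0: 4.
Distance 1: 0, 1, 2, 3.
Distance 2: 5 — contains 5.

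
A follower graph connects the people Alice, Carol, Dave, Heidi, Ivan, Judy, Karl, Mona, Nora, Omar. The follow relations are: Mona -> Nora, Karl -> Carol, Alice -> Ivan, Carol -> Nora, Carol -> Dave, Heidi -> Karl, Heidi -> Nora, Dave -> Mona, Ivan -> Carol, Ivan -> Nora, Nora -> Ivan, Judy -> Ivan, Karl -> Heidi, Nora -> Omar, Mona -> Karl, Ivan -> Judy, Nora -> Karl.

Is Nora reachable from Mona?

Explore from Mona.
Distance 1: reach Karl, Nora.
Found Nora.

Yes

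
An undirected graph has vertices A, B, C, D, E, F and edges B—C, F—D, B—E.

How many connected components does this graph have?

3

From A: component {A}.
From B: component {B, C, E}.
From D: component {D, F}.
That's 3 components.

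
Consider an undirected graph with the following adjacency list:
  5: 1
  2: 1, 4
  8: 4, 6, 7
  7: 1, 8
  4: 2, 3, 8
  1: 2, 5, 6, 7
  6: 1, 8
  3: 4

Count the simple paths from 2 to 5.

2–1–5
2–4–8–6–1–5
2–4–8–7–1–5

3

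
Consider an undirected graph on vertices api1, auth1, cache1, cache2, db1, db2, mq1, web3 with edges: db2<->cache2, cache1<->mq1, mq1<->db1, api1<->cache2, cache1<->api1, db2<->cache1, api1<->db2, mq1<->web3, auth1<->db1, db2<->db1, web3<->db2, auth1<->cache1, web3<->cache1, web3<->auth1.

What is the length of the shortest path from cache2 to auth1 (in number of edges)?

Distance 0: cache2.
Distance 1: api1, db2.
Distance 2: cache1, db1, web3.
Distance 3: auth1, mq1 — contains auth1.

3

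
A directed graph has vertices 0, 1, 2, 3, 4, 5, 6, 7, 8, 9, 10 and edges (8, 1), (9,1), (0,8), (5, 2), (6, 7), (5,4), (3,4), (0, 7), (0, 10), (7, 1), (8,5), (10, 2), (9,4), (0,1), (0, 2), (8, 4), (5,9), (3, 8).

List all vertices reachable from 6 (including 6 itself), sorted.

1, 6, 7

Start at 6.
Its neighbours: 7.
Then their neighbours: 1.
Nothing further is reachable.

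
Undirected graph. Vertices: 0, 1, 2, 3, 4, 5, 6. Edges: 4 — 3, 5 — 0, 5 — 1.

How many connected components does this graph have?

4

From 0: component {0, 1, 5}.
From 2: component {2}.
From 3: component {3, 4}.
From 6: component {6}.
That's 4 components.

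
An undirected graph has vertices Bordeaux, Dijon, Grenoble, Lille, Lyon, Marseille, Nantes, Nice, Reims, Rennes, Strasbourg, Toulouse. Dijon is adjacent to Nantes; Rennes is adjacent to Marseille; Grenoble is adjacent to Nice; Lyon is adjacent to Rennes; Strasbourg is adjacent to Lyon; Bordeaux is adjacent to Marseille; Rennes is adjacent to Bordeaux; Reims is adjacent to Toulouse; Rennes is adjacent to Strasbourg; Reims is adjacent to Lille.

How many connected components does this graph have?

From Bordeaux: component {Bordeaux, Lyon, Marseille, Rennes, Strasbourg}.
From Dijon: component {Dijon, Nantes}.
From Grenoble: component {Grenoble, Nice}.
From Lille: component {Lille, Reims, Toulouse}.
That's 4 components.

4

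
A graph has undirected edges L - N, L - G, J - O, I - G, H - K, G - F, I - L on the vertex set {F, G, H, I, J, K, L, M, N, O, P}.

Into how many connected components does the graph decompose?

5

From F: component {F, G, I, L, N}.
From H: component {H, K}.
From J: component {J, O}.
From M: component {M}.
From P: component {P}.
That's 5 components.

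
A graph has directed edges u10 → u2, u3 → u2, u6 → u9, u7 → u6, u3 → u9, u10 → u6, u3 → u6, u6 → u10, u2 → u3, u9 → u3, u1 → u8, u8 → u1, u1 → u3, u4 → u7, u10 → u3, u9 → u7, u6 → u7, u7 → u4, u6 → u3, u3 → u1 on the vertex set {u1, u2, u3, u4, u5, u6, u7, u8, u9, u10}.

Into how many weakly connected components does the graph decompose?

2

From u1: component {u1, u2, u3, u4, u6, u7, u8, u9, u10}.
From u5: component {u5}.
That's 2 components.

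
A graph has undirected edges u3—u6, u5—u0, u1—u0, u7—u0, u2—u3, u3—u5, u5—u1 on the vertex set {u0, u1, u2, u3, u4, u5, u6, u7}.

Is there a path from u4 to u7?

u4 has no edges, so nothing is reachable from it.

No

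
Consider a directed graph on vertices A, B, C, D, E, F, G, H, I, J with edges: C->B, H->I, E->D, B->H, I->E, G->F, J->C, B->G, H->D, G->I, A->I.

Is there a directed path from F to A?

F has no outgoing edges, so nothing is reachable from it.

No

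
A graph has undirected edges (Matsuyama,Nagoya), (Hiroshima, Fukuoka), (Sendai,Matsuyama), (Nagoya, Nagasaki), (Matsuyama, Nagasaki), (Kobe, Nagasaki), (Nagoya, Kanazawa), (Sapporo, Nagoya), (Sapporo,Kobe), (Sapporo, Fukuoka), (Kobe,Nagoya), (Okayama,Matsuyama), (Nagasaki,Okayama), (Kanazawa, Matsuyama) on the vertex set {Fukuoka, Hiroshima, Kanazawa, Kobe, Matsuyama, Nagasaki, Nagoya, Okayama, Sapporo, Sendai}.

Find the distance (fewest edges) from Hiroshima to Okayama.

5

Distance 0: Hiroshima.
Distance 1: Fukuoka.
Distance 2: Sapporo.
Distance 3: Kobe, Nagoya.
Distance 4: Kanazawa, Matsuyama, Nagasaki.
Distance 5: Okayama, Sendai — contains Okayama.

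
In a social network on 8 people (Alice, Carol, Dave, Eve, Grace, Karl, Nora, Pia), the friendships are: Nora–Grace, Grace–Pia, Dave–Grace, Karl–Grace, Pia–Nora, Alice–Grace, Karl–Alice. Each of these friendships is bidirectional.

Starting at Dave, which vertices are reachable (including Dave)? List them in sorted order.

Start at Dave.
Its neighbours: Grace.
Then their neighbours: Alice, Karl, Nora, Pia.
Nothing further is reachable.

Alice, Dave, Grace, Karl, Nora, Pia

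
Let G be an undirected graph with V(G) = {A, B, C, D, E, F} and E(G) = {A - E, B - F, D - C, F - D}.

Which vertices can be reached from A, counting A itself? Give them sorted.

Start at A.
Its neighbours: E.
Nothing further is reachable.

A, E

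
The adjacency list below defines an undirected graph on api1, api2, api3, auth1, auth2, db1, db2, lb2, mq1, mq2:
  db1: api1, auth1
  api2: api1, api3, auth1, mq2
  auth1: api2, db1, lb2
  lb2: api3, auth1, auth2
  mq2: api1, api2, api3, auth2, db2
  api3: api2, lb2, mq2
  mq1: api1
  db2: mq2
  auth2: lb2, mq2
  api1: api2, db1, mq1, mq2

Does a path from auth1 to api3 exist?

Yes

Explore from auth1.
Distance 1: reach api2, db1, lb2.
Distance 2: reach api1, api3, auth2, mq2.
Found api3.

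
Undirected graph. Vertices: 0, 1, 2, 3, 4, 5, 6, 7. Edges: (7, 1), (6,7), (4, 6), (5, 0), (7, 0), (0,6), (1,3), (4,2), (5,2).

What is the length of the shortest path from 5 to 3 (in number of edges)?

Distance 0: 5.
Distance 1: 0, 2.
Distance 2: 4, 6, 7.
Distance 3: 1.
Distance 4: 3 — contains 3.

4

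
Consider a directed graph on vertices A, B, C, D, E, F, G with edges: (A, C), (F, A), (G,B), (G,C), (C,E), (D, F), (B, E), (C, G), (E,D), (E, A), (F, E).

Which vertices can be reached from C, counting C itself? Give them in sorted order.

Start at C.
Its neighbours: E, G.
Then their neighbours: A, B, D.
Then next layer: F.
Every vertex is now reached.

A, B, C, D, E, F, G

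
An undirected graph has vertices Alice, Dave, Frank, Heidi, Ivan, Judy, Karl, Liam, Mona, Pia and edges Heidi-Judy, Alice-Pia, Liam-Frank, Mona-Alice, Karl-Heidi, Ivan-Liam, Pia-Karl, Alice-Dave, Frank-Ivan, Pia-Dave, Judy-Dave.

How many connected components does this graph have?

2

From Alice: component {Alice, Dave, Heidi, Judy, Karl, Mona, Pia}.
From Frank: component {Frank, Ivan, Liam}.
That's 2 components.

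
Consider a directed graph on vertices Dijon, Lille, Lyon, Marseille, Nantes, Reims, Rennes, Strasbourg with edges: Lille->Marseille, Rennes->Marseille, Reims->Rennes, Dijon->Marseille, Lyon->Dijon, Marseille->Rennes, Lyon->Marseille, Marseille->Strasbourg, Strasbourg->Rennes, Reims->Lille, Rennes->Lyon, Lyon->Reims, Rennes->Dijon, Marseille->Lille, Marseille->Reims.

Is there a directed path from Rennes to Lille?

Yes

Explore from Rennes.
Distance 1: reach Dijon, Lyon, Marseille.
Distance 2: reach Lille, Reims, Strasbourg.
Found Lille.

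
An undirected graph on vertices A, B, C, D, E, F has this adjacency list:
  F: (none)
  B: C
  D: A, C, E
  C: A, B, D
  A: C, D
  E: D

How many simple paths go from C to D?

C–A–D
C–D

2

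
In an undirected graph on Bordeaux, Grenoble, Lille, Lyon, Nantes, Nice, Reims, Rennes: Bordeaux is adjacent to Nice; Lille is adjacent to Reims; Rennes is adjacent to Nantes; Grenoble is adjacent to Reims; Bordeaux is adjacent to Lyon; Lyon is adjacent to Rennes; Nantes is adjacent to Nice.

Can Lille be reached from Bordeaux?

Explore from Bordeaux.
Distance 1: reach Lyon, Nice.
Distance 2: reach Nantes, Rennes.
The search is exhausted without reaching Lille; it lies in a different component.

No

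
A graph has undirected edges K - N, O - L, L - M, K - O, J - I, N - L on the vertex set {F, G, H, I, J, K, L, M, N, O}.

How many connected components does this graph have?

From F: component {F}.
From G: component {G}.
From H: component {H}.
From I: component {I, J}.
From K: component {K, L, M, N, O}.
That's 5 components.

5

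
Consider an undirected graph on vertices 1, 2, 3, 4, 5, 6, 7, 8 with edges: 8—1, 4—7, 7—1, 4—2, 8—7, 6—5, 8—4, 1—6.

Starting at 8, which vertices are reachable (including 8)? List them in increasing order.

Start at 8.
Its neighbours: 1, 4, 7.
Then their neighbours: 2, 6.
Then next layer: 5.
Nothing further is reachable.

1, 2, 4, 5, 6, 7, 8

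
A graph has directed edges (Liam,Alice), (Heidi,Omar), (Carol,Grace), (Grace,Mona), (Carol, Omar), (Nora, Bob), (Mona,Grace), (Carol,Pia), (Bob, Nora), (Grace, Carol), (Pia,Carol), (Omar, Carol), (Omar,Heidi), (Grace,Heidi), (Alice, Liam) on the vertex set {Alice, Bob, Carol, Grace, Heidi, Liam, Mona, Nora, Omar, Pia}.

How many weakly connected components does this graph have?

3

From Alice: component {Alice, Liam}.
From Bob: component {Bob, Nora}.
From Carol: component {Carol, Grace, Heidi, Mona, Omar, Pia}.
That's 3 components.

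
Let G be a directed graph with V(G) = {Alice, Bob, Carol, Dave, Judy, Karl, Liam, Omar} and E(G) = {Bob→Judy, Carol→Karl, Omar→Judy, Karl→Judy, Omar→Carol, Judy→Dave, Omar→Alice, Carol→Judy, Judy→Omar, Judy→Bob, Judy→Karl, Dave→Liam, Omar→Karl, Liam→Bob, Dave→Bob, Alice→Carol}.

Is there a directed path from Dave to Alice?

Yes

Explore from Dave.
Distance 1: reach Bob, Liam.
Distance 2: reach Judy.
Distance 3: reach Karl, Omar.
Distance 4: reach Alice, Carol.
Found Alice.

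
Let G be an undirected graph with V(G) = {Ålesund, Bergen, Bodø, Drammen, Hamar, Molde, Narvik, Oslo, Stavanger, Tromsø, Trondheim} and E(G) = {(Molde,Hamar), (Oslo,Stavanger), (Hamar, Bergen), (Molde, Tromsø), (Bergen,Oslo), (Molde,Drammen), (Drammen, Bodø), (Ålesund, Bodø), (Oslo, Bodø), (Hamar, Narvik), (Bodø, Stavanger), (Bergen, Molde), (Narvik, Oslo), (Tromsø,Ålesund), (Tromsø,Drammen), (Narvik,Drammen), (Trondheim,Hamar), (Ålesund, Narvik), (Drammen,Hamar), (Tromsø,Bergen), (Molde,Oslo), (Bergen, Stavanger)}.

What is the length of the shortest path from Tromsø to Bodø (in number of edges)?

Distance 0: Tromsø.
Distance 1: Ålesund, Bergen, Drammen, Molde.
Distance 2: Bodø, Hamar, Narvik, Oslo, Stavanger — contains Bodø.

2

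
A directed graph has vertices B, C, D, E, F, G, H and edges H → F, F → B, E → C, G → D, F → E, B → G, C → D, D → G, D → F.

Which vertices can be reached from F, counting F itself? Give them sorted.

Start at F.
Its neighbours: B, E.
Then their neighbours: C, G.
Then next layer: D.
Nothing further is reachable.

B, C, D, E, F, G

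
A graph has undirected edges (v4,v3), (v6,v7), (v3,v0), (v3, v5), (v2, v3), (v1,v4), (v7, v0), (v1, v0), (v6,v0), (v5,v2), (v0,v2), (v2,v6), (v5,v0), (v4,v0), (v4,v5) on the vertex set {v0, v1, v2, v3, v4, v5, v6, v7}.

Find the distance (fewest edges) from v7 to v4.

Distance 0: v7.
Distance 1: v0, v6.
Distance 2: v1, v2, v3, v4, v5 — contains v4.

2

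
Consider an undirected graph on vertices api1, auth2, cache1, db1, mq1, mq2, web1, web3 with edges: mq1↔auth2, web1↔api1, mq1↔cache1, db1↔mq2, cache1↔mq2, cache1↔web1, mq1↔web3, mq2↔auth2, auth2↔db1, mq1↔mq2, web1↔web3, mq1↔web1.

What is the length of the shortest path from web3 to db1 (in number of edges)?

3

Distance 0: web3.
Distance 1: mq1, web1.
Distance 2: api1, auth2, cache1, mq2.
Distance 3: db1 — contains db1.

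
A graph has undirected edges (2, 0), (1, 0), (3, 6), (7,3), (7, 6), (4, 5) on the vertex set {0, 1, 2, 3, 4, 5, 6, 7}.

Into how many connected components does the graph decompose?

3

From 0: component {0, 1, 2}.
From 3: component {3, 6, 7}.
From 4: component {4, 5}.
That's 3 components.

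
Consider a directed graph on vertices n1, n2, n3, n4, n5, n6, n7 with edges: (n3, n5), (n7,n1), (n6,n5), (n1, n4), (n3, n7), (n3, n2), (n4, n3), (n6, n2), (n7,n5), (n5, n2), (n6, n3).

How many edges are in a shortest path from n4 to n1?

Distance 0: n4.
Distance 1: n3.
Distance 2: n2, n5, n7.
Distance 3: n1 — contains n1.

3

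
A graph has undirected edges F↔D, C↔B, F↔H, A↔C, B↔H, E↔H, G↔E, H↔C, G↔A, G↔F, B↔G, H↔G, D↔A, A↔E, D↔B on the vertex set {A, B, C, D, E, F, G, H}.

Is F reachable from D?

Explore from D.
Distance 1: reach A, B, F.
Found F.

Yes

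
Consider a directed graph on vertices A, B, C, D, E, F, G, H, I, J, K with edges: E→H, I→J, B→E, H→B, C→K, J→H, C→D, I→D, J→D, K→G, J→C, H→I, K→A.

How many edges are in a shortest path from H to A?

5

Distance 0: H.
Distance 1: B, I.
Distance 2: D, E, J.
Distance 3: C.
Distance 4: K.
Distance 5: A, G — contains A.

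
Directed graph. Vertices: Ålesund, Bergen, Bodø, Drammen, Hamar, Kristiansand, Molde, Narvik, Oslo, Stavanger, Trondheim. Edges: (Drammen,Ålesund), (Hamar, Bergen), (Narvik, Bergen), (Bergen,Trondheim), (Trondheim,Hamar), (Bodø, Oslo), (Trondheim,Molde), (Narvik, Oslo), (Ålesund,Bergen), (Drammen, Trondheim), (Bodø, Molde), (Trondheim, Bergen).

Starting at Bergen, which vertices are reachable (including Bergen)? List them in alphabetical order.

Start at Bergen.
Its neighbours: Trondheim.
Then their neighbours: Hamar, Molde.
Nothing further is reachable.

Bergen, Hamar, Molde, Trondheim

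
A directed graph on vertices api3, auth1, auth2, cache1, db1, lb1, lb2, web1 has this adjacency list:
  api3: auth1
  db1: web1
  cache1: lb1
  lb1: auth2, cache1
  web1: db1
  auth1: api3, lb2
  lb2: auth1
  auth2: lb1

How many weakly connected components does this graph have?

3

From api3: component {api3, auth1, lb2}.
From auth2: component {auth2, cache1, lb1}.
From db1: component {db1, web1}.
That's 3 components.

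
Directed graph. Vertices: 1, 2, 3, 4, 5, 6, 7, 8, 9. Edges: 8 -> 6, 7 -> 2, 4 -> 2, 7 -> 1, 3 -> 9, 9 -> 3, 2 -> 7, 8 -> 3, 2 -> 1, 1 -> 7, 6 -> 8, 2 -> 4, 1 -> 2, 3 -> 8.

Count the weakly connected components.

From 1: component {1, 2, 4, 7}.
From 3: component {3, 6, 8, 9}.
From 5: component {5}.
That's 3 components.

3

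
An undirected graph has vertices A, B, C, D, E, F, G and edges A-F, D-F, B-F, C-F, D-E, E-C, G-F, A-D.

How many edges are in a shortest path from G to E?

3

Distance 0: G.
Distance 1: F.
Distance 2: A, B, C, D.
Distance 3: E — contains E.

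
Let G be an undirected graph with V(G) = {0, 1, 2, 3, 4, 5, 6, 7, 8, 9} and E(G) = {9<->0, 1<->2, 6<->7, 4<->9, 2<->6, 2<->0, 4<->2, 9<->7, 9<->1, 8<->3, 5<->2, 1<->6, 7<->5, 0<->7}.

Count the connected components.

2

From 0: component {0, 1, 2, 4, 5, 6, 7, 9}.
From 3: component {3, 8}.
That's 2 components.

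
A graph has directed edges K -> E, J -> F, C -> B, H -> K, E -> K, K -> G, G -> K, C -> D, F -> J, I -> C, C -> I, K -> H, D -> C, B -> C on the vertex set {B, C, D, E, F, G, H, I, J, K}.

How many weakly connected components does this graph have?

From B: component {B, C, D, I}.
From E: component {E, G, H, K}.
From F: component {F, J}.
That's 3 components.

3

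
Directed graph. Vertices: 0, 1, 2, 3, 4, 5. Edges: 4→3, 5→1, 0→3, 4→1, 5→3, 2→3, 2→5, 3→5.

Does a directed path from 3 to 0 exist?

No

Explore from 3.
Distance 1: reach 5.
Distance 2: reach 1.
The search from 3 is exhausted; no directed path reaches 0.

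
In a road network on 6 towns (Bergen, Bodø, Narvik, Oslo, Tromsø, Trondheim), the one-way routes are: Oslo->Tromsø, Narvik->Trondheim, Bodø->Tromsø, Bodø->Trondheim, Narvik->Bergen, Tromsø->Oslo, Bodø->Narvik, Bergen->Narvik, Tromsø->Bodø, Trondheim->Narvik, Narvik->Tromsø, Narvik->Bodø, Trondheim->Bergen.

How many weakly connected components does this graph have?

From Bergen: component {Bergen, Bodø, Narvik, Oslo, Tromsø, Trondheim}.
That's 1 component.

1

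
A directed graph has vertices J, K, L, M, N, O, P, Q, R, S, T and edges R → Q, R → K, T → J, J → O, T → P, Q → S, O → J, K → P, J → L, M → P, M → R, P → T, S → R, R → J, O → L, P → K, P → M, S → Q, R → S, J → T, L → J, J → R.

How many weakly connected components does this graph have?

From J: component {J, K, L, M, O, P, Q, R, S, T}.
From N: component {N}.
That's 2 components.

2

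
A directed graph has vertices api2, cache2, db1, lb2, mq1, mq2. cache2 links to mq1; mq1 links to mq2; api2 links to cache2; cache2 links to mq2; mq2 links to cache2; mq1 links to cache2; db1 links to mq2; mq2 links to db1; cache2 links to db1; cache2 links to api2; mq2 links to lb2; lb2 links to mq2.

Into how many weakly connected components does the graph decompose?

1

From api2: component {api2, cache2, db1, lb2, mq1, mq2}.
That's 1 component.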